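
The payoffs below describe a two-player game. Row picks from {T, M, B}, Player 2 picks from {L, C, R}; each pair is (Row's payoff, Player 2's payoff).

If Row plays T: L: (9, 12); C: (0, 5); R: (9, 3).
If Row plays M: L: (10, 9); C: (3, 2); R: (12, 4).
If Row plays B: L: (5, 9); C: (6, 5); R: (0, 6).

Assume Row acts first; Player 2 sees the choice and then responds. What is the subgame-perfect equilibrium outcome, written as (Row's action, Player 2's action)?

Player 2 best-responds to each possible Row move:
- T: BR = L, leader payoff 9.
- M: BR = L, leader payoff 10.
- B: BR = L, leader payoff 5.
Maximizing over 9, 10, 5, Row chooses M. Subgame-perfect outcome: (M, L) with payoffs (10, 9).

(M, L)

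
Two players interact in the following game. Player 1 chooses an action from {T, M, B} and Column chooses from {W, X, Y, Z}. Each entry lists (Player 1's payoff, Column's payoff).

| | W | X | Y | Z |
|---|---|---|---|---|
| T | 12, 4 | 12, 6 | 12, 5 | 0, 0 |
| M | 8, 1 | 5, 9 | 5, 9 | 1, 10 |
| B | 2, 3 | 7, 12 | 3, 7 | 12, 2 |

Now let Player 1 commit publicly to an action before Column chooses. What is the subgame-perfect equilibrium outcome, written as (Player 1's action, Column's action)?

(T, X)

Column best-responds to each possible Player 1 move:
- T: BR = X, leader payoff 12.
- M: BR = Z, leader payoff 1.
- B: BR = X, leader payoff 7.
Player 1's induced payoffs are 12, 1, 7, so Player 1 commits to T. Subgame-perfect outcome: (T, X) with payoffs (12, 6).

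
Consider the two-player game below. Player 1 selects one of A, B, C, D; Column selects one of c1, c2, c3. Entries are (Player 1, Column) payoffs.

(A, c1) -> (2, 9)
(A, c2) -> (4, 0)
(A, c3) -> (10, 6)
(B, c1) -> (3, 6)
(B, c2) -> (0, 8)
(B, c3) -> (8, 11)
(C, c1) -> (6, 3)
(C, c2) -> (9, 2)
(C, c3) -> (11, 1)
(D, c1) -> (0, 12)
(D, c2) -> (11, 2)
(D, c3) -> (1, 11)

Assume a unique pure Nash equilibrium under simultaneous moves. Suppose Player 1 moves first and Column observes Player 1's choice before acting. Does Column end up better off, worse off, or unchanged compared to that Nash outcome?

Work backward from Column's decision.
- A: Column compares 9, 0, 6 and picks c1; Player 1 would get 2.
- B: Column compares 6, 8, 11 and picks c3; Player 1 would get 8.
- C: Column compares 3, 2, 1 and picks c1; Player 1 would get 6.
- D: Column compares 12, 2, 11 and picks c1; Player 1 would get 0.
Player 1's induced payoffs are 2, 8, 6, 0, so Player 1 commits to B. Subgame-perfect outcome: (B, c3) with payoffs (8, 11).
Now find the simultaneous Nash equilibrium.
Player 1's best replies: c1→C; c2→D; c3→C.
Column's best replies: A→c1; B→c3; C→c1; D→c1.
Only (C, c1) has each player best-responding; Nash payoffs (6, 3).
Column earns 11 sequentially versus 3 at the Nash outcome: better off.

better off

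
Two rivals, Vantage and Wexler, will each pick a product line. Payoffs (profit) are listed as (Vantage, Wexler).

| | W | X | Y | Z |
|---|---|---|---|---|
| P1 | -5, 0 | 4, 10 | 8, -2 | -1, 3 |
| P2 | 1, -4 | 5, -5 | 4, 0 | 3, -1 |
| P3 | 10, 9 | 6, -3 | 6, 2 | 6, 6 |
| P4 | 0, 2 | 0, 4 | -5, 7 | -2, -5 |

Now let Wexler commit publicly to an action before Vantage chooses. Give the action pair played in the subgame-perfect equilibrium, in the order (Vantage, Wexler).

Backward induction with Wexler moving first.
- W: Vantage compares -5, 1, 10, 0 and picks P3; Wexler would get 9.
- X: Vantage compares 4, 5, 6, 0 and picks P3; Wexler would get -3.
- Y: Vantage compares 8, 4, 6, -5 and picks P1; Wexler would get -2.
- Z: Vantage compares -1, 3, 6, -2 and picks P3; Wexler would get 6.
Among 9, -3, -2, 6, the best is 9 at W. Subgame-perfect outcome: (P3, W) with payoffs (10, 9).

(P3, W)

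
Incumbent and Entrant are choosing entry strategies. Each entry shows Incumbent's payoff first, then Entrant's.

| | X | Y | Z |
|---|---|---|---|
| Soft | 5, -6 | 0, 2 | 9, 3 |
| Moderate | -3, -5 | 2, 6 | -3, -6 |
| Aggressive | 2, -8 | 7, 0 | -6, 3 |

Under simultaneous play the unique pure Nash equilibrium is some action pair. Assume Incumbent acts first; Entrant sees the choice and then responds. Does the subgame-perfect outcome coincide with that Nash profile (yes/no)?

yes

Work backward from Entrant's decision.
- Soft: BR = Z, leader payoff 9.
- Moderate: BR = Y, leader payoff 2.
- Aggressive: BR = Z, leader payoff -6.
Maximizing over 9, 2, -6, Incumbent chooses Soft. Subgame-perfect outcome: (Soft, Z) with payoffs (9, 3).
Now find the simultaneous Nash equilibrium.
Incumbent's best replies: X→Soft; Y→Aggressive; Z→Soft.
Entrant's best replies: Soft→Z; Moderate→Y; Aggressive→Z.
Only (Soft, Z) has each player best-responding; Nash payoffs (9, 3).
Sequential outcome (Soft, Z) coincides with the Nash profile (Soft, Z).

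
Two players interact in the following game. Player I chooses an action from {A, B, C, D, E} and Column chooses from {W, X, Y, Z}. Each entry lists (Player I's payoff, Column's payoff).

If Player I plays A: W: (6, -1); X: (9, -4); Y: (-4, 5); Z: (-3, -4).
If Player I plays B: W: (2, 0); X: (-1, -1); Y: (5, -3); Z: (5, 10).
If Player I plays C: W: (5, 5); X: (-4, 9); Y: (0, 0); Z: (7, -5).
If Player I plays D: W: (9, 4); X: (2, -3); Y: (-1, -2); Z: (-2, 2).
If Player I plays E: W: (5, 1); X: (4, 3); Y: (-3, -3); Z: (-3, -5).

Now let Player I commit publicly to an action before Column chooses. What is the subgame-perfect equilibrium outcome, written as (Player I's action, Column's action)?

Solve by backward induction (Player I leads).
- A → Column plays Y (best of -1, -4, 5, -4); Player I gets -4.
- B → Column plays Z (best of 0, -1, -3, 10); Player I gets 5.
- C → Column plays X (best of 5, 9, 0, -5); Player I gets -4.
- D → Column plays W (best of 4, -3, -2, 2); Player I gets 9.
- E → Column plays X (best of 1, 3, -3, -5); Player I gets 4.
Maximizing over -4, 5, -4, 9, 4, Player I chooses D. Subgame-perfect outcome: (D, W) with payoffs (9, 4).

(D, W)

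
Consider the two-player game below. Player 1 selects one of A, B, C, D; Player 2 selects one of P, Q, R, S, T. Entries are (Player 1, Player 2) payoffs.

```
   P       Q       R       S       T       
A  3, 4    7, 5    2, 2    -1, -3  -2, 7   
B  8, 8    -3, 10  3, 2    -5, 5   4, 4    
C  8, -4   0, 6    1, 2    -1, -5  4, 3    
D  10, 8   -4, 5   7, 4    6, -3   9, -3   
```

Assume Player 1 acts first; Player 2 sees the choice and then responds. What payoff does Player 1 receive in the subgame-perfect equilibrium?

10

Solve by backward induction (Player 1 leads).
- A: Player 2 compares 4, 5, 2, -3, 7 and picks T; Player 1 would get -2.
- B: Player 2 compares 8, 10, 2, 5, 4 and picks Q; Player 1 would get -3.
- C: Player 2 compares -4, 6, 2, -5, 3 and picks Q; Player 1 would get 0.
- D: Player 2 compares 8, 5, 4, -3, -3 and picks P; Player 1 would get 10.
Among -2, -3, 0, 10, the best is 10 at D. Subgame-perfect outcome: (D, P) with payoffs (10, 8).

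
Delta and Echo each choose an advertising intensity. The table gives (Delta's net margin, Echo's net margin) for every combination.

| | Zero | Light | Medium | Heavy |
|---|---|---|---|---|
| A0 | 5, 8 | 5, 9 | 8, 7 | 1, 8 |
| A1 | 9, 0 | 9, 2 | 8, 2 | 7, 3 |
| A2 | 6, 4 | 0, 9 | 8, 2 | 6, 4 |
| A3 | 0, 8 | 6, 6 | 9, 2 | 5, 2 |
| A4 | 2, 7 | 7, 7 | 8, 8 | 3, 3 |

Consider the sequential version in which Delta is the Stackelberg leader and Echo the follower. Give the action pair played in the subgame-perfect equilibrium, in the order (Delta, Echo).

Echo best-responds to each possible Delta move:
- A0 → Echo plays Light (best of 8, 9, 7, 8); Delta gets 5.
- A1 → Echo plays Heavy (best of 0, 2, 2, 3); Delta gets 7.
- A2 → Echo plays Light (best of 4, 9, 2, 4); Delta gets 0.
- A3 → Echo plays Zero (best of 8, 6, 2, 2); Delta gets 0.
- A4 → Echo plays Medium (best of 7, 7, 8, 3); Delta gets 8.
Maximizing over 5, 7, 0, 0, 8, Delta chooses A4. Subgame-perfect outcome: (A4, Medium) with payoffs (8, 8).

(A4, Medium)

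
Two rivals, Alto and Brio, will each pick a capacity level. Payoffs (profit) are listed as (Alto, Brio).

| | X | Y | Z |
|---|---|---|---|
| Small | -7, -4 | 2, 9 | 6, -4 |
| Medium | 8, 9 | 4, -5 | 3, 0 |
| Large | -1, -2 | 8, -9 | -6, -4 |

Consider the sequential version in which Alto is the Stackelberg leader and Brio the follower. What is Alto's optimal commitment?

Medium

Brio best-responds to each possible Alto move:
- Small: Brio compares -4, 9, -4 and picks Y; Alto would get 2.
- Medium: Brio compares 9, -5, 0 and picks X; Alto would get 8.
- Large: Brio compares -2, -9, -4 and picks X; Alto would get -1.
Maximizing over 2, 8, -1, Alto chooses Medium. Subgame-perfect outcome: (Medium, X) with payoffs (8, 9).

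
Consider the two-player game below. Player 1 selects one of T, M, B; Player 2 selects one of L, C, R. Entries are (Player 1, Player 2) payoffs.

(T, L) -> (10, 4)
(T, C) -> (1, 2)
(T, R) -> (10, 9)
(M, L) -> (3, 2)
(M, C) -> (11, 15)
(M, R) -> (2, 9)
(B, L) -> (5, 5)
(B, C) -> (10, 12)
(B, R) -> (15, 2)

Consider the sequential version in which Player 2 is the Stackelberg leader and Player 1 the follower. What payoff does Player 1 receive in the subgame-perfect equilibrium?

11

Player 1 best-responds to each possible Player 2 move:
- L: Player 1 compares 10, 3, 5 and picks T; Player 2 would get 4.
- C: Player 1 compares 1, 11, 10 and picks M; Player 2 would get 15.
- R: Player 1 compares 10, 2, 15 and picks B; Player 2 would get 2.
Maximizing over 4, 15, 2, Player 2 chooses C. Subgame-perfect outcome: (M, C) with payoffs (11, 15).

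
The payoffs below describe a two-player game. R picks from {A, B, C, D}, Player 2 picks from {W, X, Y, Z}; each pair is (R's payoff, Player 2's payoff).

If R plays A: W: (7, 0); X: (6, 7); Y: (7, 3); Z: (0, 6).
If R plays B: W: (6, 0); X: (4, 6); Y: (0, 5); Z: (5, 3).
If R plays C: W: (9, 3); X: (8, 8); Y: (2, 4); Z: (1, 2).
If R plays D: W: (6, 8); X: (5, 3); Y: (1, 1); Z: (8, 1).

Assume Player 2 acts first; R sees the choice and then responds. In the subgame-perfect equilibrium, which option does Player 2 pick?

Backward induction with Player 2 moving first.
- W → R plays C (best of 7, 6, 9, 6); Player 2 gets 3.
- X → R plays C (best of 6, 4, 8, 5); Player 2 gets 8.
- Y → R plays A (best of 7, 0, 2, 1); Player 2 gets 3.
- Z → R plays D (best of 0, 5, 1, 8); Player 2 gets 1.
Player 2's induced payoffs are 3, 8, 3, 1, so Player 2 commits to X. Subgame-perfect outcome: (C, X) with payoffs (8, 8).

X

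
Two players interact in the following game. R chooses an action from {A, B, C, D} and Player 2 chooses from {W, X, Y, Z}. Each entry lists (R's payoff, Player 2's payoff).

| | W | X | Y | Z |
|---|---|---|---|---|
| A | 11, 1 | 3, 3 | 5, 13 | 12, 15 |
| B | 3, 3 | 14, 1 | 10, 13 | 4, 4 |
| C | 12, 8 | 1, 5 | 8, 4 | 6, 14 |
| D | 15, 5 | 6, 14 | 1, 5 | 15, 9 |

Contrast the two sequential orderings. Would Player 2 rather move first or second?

second

If R leads: Player 2's best replies are A→Z, B→Y, C→Z, D→X; R's induced payoffs 12, 10, 6, 6; outcome (A, Z), payoffs (12, 15).
If Player 2 leads: R's best replies are W→D, X→B, Y→B, Z→D; Player 2's induced payoffs 5, 1, 13, 9; outcome (B, Y), payoffs (10, 13).
Player 2 gets 13 moving first and 15 moving second, so Player 2 prefers to move second.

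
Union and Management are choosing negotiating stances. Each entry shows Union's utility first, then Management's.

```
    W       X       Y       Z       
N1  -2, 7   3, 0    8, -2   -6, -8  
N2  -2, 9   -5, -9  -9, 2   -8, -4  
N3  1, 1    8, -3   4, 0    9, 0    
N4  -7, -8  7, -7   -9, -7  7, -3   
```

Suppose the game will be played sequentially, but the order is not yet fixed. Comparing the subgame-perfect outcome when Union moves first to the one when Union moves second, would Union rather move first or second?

If Union leads: Management's best replies are N1→W, N2→W, N3→W, N4→Z; Union's induced payoffs -2, -2, 1, 7; outcome (N4, Z), payoffs (7, -3).
If Management leads: Union's best replies are W→N3, X→N3, Y→N1, Z→N3; Management's induced payoffs 1, -3, -2, 0; outcome (N3, W), payoffs (1, 1).
Union gets 7 moving first and 1 moving second, so Union prefers to move first.

first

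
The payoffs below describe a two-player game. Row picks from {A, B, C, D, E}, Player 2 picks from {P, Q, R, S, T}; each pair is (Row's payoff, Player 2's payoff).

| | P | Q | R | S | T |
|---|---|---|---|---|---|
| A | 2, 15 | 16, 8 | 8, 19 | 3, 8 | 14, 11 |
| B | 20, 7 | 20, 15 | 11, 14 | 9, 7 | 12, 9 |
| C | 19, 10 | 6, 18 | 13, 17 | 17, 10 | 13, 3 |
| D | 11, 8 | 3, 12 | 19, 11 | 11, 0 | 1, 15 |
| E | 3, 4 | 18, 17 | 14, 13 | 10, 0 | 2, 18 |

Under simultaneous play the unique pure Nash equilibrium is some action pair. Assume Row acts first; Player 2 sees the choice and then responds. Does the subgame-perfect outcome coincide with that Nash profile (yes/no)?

yes

Backward induction with Row moving first.
- A: Player 2 compares 15, 8, 19, 8, 11 and picks R; Row would get 8.
- B: Player 2 compares 7, 15, 14, 7, 9 and picks Q; Row would get 20.
- C: Player 2 compares 10, 18, 17, 10, 3 and picks Q; Row would get 6.
- D: Player 2 compares 8, 12, 11, 0, 15 and picks T; Row would get 1.
- E: Player 2 compares 4, 17, 13, 0, 18 and picks T; Row would get 2.
Maximizing over 8, 20, 6, 1, 2, Row chooses B. Subgame-perfect outcome: (B, Q) with payoffs (20, 15).
Under simultaneous play:
Row's best replies: P→B; Q→B; R→D; S→C; T→A.
Player 2's best replies: A→R; B→Q; C→Q; D→T; E→T.
Only (B, Q) has each player best-responding; Nash payoffs (20, 15).
Sequential outcome (B, Q) coincides with the Nash profile (B, Q).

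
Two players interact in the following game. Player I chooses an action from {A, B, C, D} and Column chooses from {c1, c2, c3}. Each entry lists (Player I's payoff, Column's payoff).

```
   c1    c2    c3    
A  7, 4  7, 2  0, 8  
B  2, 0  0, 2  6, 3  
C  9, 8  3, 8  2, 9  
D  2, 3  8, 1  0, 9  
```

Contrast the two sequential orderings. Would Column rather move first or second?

If Player I leads: Column's best replies are A→c3, B→c3, C→c3, D→c3; Player I's induced payoffs 0, 6, 2, 0; outcome (B, c3), payoffs (6, 3).
If Column leads: Player I's best replies are c1→C, c2→D, c3→B; Column's induced payoffs 8, 1, 3; outcome (C, c1), payoffs (9, 8).
Column gets 8 moving first and 3 moving second, so Column prefers to move first.

first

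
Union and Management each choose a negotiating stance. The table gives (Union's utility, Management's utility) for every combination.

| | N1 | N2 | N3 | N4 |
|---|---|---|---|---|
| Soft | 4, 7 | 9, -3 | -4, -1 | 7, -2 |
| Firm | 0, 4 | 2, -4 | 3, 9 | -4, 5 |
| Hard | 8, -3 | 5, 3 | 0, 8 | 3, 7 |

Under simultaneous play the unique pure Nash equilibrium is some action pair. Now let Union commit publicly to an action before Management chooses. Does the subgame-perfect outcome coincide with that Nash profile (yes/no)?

no

Backward induction with Union moving first.
- Soft → Management plays N1 (best of 7, -3, -1, -2); Union gets 4.
- Firm → Management plays N3 (best of 4, -4, 9, 5); Union gets 3.
- Hard → Management plays N3 (best of -3, 3, 8, 7); Union gets 0.
Maximizing over 4, 3, 0, Union chooses Soft. Subgame-perfect outcome: (Soft, N1) with payoffs (4, 7).
For the simultaneous game, intersect best replies.
Union's best replies: N1→Hard; N2→Soft; N3→Firm; N4→Soft.
Management's best replies: Soft→N1; Firm→N3; Hard→N3.
The unique mutual best reply is (Firm, N3), giving (3, 9).
Sequential outcome (Soft, N1) differs from the Nash profile (Firm, N3).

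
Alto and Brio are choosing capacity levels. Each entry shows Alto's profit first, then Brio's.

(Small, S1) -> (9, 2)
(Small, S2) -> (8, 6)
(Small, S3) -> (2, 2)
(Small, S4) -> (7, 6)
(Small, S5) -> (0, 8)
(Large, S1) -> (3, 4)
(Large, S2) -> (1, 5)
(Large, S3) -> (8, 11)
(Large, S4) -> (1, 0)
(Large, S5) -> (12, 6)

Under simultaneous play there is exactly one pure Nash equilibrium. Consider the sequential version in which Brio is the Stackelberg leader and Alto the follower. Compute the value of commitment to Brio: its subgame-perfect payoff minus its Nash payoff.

0

Backward induction with Brio moving first.
- S1: BR = Small, leader payoff 2.
- S2: BR = Small, leader payoff 6.
- S3: BR = Large, leader payoff 11.
- S4: BR = Small, leader payoff 6.
- S5: BR = Large, leader payoff 6.
Among 2, 6, 11, 6, 6, the best is 11 at S3. Subgame-perfect outcome: (Large, S3) with payoffs (8, 11).
Now find the simultaneous Nash equilibrium.
Alto's best replies: S1→Small; S2→Small; S3→Large; S4→Small; S5→Large.
Brio's best replies: Small→S5; Large→S3.
Only (Large, S3) has each player best-responding; Nash payoffs (8, 11).
Brio's commitment gain: 11 − 11 = 0.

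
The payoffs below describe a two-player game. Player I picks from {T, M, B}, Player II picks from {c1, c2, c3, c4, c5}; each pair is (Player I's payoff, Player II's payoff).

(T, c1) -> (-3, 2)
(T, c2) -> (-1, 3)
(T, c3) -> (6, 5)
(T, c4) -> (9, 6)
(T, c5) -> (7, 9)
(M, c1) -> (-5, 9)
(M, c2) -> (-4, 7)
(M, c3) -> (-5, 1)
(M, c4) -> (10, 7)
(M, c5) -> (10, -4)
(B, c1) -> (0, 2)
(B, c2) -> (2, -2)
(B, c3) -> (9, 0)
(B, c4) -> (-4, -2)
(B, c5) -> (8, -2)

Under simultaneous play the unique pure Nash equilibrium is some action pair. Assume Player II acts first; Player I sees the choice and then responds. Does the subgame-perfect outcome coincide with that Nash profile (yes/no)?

Player I best-responds to each possible Player II move:
- c1: BR = B, leader payoff 2.
- c2: BR = B, leader payoff -2.
- c3: BR = B, leader payoff 0.
- c4: BR = M, leader payoff 7.
- c5: BR = M, leader payoff -4.
Maximizing over 2, -2, 0, 7, -4, Player II chooses c4. Subgame-perfect outcome: (M, c4) with payoffs (10, 7).
Now find the simultaneous Nash equilibrium.
Player I's best replies: c1→B; c2→B; c3→B; c4→M; c5→M.
Player II's best replies: T→c5; M→c1; B→c1.
Only (B, c1) has each player best-responding; Nash payoffs (0, 2).
Sequential outcome (M, c4) differs from the Nash profile (B, c1).

no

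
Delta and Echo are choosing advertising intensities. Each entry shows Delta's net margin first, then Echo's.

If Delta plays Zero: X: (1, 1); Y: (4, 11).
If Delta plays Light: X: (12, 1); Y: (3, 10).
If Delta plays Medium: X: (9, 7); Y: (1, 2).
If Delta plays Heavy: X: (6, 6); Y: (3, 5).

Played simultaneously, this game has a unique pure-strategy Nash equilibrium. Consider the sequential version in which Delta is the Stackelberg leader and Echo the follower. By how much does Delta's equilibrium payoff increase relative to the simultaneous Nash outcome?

5

Work backward from Echo's decision.
- Zero → Echo plays Y (best of 1, 11); Delta gets 4.
- Light → Echo plays Y (best of 1, 10); Delta gets 3.
- Medium → Echo plays X (best of 7, 2); Delta gets 9.
- Heavy → Echo plays X (best of 6, 5); Delta gets 6.
Among 4, 3, 9, 6, the best is 9 at Medium. Subgame-perfect outcome: (Medium, X) with payoffs (9, 7).
Now find the simultaneous Nash equilibrium.
Delta's best replies: X→Light; Y→Zero.
Echo's best replies: Zero→Y; Light→Y; Medium→X; Heavy→X.
Only (Zero, Y) has each player best-responding; Nash payoffs (4, 11).
Delta's commitment gain: 9 − 4 = 5.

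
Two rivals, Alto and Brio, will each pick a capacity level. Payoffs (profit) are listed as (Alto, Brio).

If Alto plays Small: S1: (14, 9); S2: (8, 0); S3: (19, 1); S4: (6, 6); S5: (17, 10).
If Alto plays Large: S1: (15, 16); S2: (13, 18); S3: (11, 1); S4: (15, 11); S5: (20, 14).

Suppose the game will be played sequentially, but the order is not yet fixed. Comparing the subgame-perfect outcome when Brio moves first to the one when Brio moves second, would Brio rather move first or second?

If Alto leads: Brio's best replies are Small→S5, Large→S2; Alto's induced payoffs 17, 13; outcome (Small, S5), payoffs (17, 10).
If Brio leads: Alto's best replies are S1→Large, S2→Large, S3→Small, S4→Large, S5→Large; Brio's induced payoffs 16, 18, 1, 11, 14; outcome (Large, S2), payoffs (13, 18).
Brio gets 18 moving first and 10 moving second, so Brio prefers to move first.

first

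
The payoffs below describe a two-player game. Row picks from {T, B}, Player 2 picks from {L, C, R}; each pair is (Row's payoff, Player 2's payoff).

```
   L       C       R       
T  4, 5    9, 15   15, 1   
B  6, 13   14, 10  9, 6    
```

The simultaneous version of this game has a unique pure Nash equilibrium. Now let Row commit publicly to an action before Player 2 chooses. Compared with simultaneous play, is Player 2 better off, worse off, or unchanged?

better off

Work backward from Player 2's decision.
- T: Player 2 compares 5, 15, 1 and picks C; Row would get 9.
- B: Player 2 compares 13, 10, 6 and picks L; Row would get 6.
Maximizing over 9, 6, Row chooses T. Subgame-perfect outcome: (T, C) with payoffs (9, 15).
Now find the simultaneous Nash equilibrium.
Row's best replies: L→B; C→B; R→T.
Player 2's best replies: T→C; B→L.
The unique mutual best reply is (B, L), giving (6, 13).
Player 2 earns 15 sequentially versus 13 at the Nash outcome: better off.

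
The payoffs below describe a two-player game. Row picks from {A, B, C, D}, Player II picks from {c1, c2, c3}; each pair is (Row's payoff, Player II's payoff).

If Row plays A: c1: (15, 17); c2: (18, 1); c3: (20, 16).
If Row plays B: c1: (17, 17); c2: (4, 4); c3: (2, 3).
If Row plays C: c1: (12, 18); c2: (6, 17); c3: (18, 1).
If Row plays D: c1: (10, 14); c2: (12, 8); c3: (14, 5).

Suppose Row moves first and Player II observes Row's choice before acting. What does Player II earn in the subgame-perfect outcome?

Player II best-responds to each possible Row move:
- A: BR = c1, leader payoff 15.
- B: BR = c1, leader payoff 17.
- C: BR = c1, leader payoff 12.
- D: BR = c1, leader payoff 10.
Maximizing over 15, 17, 12, 10, Row chooses B. Subgame-perfect outcome: (B, c1) with payoffs (17, 17).

17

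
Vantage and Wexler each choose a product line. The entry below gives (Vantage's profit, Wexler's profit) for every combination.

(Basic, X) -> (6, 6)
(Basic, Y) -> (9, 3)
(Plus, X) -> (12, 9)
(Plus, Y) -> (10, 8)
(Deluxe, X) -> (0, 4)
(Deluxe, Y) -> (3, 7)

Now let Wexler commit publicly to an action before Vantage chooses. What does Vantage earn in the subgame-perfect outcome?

Work backward from Vantage's decision.
- X: Vantage compares 6, 12, 0 and picks Plus; Wexler would get 9.
- Y: Vantage compares 9, 10, 3 and picks Plus; Wexler would get 8.
Wexler's induced payoffs are 9, 8, so Wexler commits to X. Subgame-perfect outcome: (Plus, X) with payoffs (12, 9).

12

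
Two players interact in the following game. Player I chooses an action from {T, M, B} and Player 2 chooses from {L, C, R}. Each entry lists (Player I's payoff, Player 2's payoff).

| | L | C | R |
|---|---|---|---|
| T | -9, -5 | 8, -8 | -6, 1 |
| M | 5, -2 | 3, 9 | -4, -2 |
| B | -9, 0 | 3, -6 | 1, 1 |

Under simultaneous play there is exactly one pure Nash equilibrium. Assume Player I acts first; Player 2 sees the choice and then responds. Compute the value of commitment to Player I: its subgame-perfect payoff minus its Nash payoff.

Backward induction with Player I moving first.
- T → Player 2 plays R (best of -5, -8, 1); Player I gets -6.
- M → Player 2 plays C (best of -2, 9, -2); Player I gets 3.
- B → Player 2 plays R (best of 0, -6, 1); Player I gets 1.
Among -6, 3, 1, the best is 3 at M. Subgame-perfect outcome: (M, C) with payoffs (3, 9).
For the simultaneous game, intersect best replies.
Player I's best replies: L→M; C→T; R→B.
Player 2's best replies: T→R; M→C; B→R.
Only (B, R) has each player best-responding; Nash payoffs (1, 1).
Player I's commitment gain: 3 − 1 = 2.

2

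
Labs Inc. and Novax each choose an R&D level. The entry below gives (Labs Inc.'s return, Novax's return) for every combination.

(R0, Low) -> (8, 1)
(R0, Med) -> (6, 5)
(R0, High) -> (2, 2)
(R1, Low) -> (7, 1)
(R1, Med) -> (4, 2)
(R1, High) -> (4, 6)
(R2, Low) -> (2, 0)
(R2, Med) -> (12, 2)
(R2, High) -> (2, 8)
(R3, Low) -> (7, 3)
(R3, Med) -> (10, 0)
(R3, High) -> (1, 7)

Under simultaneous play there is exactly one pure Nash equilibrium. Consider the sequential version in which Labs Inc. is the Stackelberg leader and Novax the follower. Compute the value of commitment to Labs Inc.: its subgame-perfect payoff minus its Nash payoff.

Work backward from Novax's decision.
- R0: Novax compares 1, 5, 2 and picks Med; Labs Inc. would get 6.
- R1: Novax compares 1, 2, 6 and picks High; Labs Inc. would get 4.
- R2: Novax compares 0, 2, 8 and picks High; Labs Inc. would get 2.
- R3: Novax compares 3, 0, 7 and picks High; Labs Inc. would get 1.
Labs Inc.'s induced payoffs are 6, 4, 2, 1, so Labs Inc. commits to R0. Subgame-perfect outcome: (R0, Med) with payoffs (6, 5).
Under simultaneous play:
Labs Inc.'s best replies: Low→R0; Med→R2; High→R1.
Novax's best replies: R0→Med; R1→High; R2→High; R3→High.
The unique mutual best reply is (R1, High), giving (4, 6).
Labs Inc.'s commitment gain: 6 − 4 = 2.

2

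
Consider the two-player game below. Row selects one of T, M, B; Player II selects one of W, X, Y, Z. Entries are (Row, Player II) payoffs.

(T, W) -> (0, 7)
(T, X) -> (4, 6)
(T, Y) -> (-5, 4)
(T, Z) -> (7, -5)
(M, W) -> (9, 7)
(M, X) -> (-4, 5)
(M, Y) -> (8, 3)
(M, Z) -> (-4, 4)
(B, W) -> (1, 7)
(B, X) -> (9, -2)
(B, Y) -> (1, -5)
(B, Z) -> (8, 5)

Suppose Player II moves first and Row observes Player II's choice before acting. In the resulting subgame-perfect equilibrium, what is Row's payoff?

Row best-responds to each possible Player II move:
- W → Row plays M (best of 0, 9, 1); Player II gets 7.
- X → Row plays B (best of 4, -4, 9); Player II gets -2.
- Y → Row plays M (best of -5, 8, 1); Player II gets 3.
- Z → Row plays B (best of 7, -4, 8); Player II gets 5.
Maximizing over 7, -2, 3, 5, Player II chooses W. Subgame-perfect outcome: (M, W) with payoffs (9, 7).

9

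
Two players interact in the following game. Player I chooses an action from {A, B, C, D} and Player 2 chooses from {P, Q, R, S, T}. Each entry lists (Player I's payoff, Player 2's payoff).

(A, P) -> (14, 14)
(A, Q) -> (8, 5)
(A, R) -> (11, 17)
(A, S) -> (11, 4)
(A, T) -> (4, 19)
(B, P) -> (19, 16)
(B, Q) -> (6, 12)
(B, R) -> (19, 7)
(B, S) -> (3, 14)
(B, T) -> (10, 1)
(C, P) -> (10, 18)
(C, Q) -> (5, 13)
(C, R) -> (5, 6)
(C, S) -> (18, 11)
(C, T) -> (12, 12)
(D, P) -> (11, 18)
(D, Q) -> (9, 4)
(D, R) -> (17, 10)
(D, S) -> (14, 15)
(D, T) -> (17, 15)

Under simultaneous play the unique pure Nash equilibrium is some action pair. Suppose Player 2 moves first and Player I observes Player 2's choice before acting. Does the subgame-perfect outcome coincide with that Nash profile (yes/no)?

Solve by backward induction (Player 2 leads).
- P: BR = B, leader payoff 16.
- Q: BR = D, leader payoff 4.
- R: BR = B, leader payoff 7.
- S: BR = C, leader payoff 11.
- T: BR = D, leader payoff 15.
Player 2's induced payoffs are 16, 4, 7, 11, 15, so Player 2 commits to P. Subgame-perfect outcome: (B, P) with payoffs (19, 16).
Under simultaneous play:
Player I's best replies: P→B; Q→D; R→B; S→C; T→D.
Player 2's best replies: A→T; B→P; C→P; D→P.
Only (B, P) has each player best-responding; Nash payoffs (19, 16).
Sequential outcome (B, P) coincides with the Nash profile (B, P).

yes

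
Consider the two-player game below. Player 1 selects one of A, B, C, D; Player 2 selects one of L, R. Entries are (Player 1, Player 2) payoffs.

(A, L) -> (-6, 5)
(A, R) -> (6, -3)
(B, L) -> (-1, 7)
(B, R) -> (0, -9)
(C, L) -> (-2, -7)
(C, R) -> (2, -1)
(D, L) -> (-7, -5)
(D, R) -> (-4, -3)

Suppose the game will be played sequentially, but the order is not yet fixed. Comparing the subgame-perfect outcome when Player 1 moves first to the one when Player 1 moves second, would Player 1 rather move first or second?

first

If Player 1 leads: Player 2's best replies are A→L, B→L, C→R, D→R; Player 1's induced payoffs -6, -1, 2, -4; outcome (C, R), payoffs (2, -1).
If Player 2 leads: Player 1's best replies are L→B, R→A; Player 2's induced payoffs 7, -3; outcome (B, L), payoffs (-1, 7).
Player 1 gets 2 moving first and -1 moving second, so Player 1 prefers to move first.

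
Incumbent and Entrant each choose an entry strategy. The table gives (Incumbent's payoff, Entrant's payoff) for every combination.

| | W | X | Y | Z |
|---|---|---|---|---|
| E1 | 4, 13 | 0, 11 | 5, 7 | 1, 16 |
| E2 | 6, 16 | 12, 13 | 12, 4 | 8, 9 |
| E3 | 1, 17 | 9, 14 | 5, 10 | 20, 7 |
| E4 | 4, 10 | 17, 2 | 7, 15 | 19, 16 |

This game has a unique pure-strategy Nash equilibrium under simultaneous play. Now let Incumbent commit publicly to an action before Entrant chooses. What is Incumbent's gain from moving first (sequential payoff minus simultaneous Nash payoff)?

Backward induction with Incumbent moving first.
- E1 → Entrant plays Z (best of 13, 11, 7, 16); Incumbent gets 1.
- E2 → Entrant plays W (best of 16, 13, 4, 9); Incumbent gets 6.
- E3 → Entrant plays W (best of 17, 14, 10, 7); Incumbent gets 1.
- E4 → Entrant plays Z (best of 10, 2, 15, 16); Incumbent gets 19.
Among 1, 6, 1, 19, the best is 19 at E4. Subgame-perfect outcome: (E4, Z) with payoffs (19, 16).
For the simultaneous game, intersect best replies.
Incumbent's best replies: W→E2; X→E4; Y→E2; Z→E3.
Entrant's best replies: E1→Z; E2→W; E3→W; E4→Z.
The unique mutual best reply is (E2, W), giving (6, 16).
Incumbent's commitment gain: 19 − 6 = 13.

13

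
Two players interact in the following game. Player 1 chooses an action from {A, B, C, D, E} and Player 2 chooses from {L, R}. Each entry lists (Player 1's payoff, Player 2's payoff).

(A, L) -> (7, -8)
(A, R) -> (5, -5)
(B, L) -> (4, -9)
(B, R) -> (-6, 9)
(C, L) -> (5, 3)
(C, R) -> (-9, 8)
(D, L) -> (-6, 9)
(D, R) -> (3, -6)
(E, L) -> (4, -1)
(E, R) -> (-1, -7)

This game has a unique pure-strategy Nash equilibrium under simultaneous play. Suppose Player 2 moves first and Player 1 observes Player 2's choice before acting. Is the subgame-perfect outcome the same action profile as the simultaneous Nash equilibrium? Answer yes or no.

yes

Backward induction with Player 2 moving first.
- L: Player 1 compares 7, 4, 5, -6, 4 and picks A; Player 2 would get -8.
- R: Player 1 compares 5, -6, -9, 3, -1 and picks A; Player 2 would get -5.
Among -8, -5, the best is -5 at R. Subgame-perfect outcome: (A, R) with payoffs (5, -5).
For the simultaneous game, intersect best replies.
Player 1's best replies: L→A; R→A.
Player 2's best replies: A→R; B→R; C→R; D→L; E→L.
The unique mutual best reply is (A, R), giving (5, -5).
Sequential outcome (A, R) coincides with the Nash profile (A, R).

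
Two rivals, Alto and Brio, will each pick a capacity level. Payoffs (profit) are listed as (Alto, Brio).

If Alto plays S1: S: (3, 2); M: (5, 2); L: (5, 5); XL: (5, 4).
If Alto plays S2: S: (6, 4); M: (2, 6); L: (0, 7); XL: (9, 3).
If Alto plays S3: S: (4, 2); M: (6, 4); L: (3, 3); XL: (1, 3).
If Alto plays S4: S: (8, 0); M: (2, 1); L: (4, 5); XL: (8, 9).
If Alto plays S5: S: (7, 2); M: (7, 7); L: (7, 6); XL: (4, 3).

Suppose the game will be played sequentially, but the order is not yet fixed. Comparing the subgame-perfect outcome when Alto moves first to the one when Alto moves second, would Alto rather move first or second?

first

If Alto leads: Brio's best replies are S1→L, S2→L, S3→M, S4→XL, S5→M; Alto's induced payoffs 5, 0, 6, 8, 7; outcome (S4, XL), payoffs (8, 9).
If Brio leads: Alto's best replies are S→S4, M→S5, L→S5, XL→S2; Brio's induced payoffs 0, 7, 6, 3; outcome (S5, M), payoffs (7, 7).
Alto gets 8 moving first and 7 moving second, so Alto prefers to move first.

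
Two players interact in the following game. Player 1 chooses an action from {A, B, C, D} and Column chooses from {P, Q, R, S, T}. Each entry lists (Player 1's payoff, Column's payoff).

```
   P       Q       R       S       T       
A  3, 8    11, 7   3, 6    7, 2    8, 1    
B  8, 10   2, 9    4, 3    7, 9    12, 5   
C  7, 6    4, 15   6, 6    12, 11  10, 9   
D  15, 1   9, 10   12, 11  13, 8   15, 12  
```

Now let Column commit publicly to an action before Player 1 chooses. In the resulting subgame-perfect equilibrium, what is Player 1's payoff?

15

Solve by backward induction (Column leads).
- P: Player 1 compares 3, 8, 7, 15 and picks D; Column would get 1.
- Q: Player 1 compares 11, 2, 4, 9 and picks A; Column would get 7.
- R: Player 1 compares 3, 4, 6, 12 and picks D; Column would get 11.
- S: Player 1 compares 7, 7, 12, 13 and picks D; Column would get 8.
- T: Player 1 compares 8, 12, 10, 15 and picks D; Column would get 12.
Among 1, 7, 11, 8, 12, the best is 12 at T. Subgame-perfect outcome: (D, T) with payoffs (15, 12).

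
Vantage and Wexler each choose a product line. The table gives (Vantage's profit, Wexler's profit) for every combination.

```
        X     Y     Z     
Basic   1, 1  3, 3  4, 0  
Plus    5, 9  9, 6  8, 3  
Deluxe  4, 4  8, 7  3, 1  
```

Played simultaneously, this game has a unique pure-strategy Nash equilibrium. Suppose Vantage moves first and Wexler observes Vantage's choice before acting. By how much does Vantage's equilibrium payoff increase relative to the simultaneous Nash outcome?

3

Wexler best-responds to each possible Vantage move:
- Basic: BR = Y, leader payoff 3.
- Plus: BR = X, leader payoff 5.
- Deluxe: BR = Y, leader payoff 8.
Vantage's induced payoffs are 3, 5, 8, so Vantage commits to Deluxe. Subgame-perfect outcome: (Deluxe, Y) with payoffs (8, 7).
Under simultaneous play:
Vantage's best replies: X→Plus; Y→Plus; Z→Plus.
Wexler's best replies: Basic→Y; Plus→X; Deluxe→Y.
The unique mutual best reply is (Plus, X), giving (5, 9).
Vantage's commitment gain: 8 − 5 = 3.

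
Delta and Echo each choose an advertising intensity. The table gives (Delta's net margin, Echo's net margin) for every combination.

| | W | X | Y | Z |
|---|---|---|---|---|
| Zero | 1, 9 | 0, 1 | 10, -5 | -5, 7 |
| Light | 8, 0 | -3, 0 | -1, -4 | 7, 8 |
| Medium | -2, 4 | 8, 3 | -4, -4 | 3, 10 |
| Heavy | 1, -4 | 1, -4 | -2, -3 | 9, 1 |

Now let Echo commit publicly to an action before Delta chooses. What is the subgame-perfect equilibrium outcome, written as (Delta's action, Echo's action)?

Backward induction with Echo moving first.
- W → Delta plays Light (best of 1, 8, -2, 1); Echo gets 0.
- X → Delta plays Medium (best of 0, -3, 8, 1); Echo gets 3.
- Y → Delta plays Zero (best of 10, -1, -4, -2); Echo gets -5.
- Z → Delta plays Heavy (best of -5, 7, 3, 9); Echo gets 1.
Echo's induced payoffs are 0, 3, -5, 1, so Echo commits to X. Subgame-perfect outcome: (Medium, X) with payoffs (8, 3).

(Medium, X)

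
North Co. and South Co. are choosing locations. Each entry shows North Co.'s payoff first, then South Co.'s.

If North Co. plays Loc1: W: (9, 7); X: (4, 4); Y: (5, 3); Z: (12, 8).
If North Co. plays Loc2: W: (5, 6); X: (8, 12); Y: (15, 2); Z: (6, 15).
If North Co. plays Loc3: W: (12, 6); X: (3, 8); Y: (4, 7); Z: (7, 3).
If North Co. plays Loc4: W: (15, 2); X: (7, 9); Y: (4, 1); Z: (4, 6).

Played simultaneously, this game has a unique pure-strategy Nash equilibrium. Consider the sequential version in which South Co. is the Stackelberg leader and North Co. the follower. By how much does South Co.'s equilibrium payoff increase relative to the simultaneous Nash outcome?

Solve by backward induction (South Co. leads).
- W → North Co. plays Loc4 (best of 9, 5, 12, 15); South Co. gets 2.
- X → North Co. plays Loc2 (best of 4, 8, 3, 7); South Co. gets 12.
- Y → North Co. plays Loc2 (best of 5, 15, 4, 4); South Co. gets 2.
- Z → North Co. plays Loc1 (best of 12, 6, 7, 4); South Co. gets 8.
Maximizing over 2, 12, 2, 8, South Co. chooses X. Subgame-perfect outcome: (Loc2, X) with payoffs (8, 12).
Under simultaneous play:
North Co.'s best replies: W→Loc4; X→Loc2; Y→Loc2; Z→Loc1.
South Co.'s best replies: Loc1→Z; Loc2→Z; Loc3→X; Loc4→X.
Only (Loc1, Z) has each player best-responding; Nash payoffs (12, 8).
South Co.'s commitment gain: 12 − 8 = 4.

4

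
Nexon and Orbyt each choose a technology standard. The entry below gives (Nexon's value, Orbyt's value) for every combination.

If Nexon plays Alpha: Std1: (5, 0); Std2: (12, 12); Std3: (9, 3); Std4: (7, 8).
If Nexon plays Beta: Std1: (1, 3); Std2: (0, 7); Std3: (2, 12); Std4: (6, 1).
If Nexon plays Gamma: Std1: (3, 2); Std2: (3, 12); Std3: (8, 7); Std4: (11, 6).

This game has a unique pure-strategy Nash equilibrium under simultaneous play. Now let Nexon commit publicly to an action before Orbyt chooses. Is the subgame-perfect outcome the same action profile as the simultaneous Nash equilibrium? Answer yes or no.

Orbyt best-responds to each possible Nexon move:
- Alpha → Orbyt plays Std2 (best of 0, 12, 3, 8); Nexon gets 12.
- Beta → Orbyt plays Std3 (best of 3, 7, 12, 1); Nexon gets 2.
- Gamma → Orbyt plays Std2 (best of 2, 12, 7, 6); Nexon gets 3.
Maximizing over 12, 2, 3, Nexon chooses Alpha. Subgame-perfect outcome: (Alpha, Std2) with payoffs (12, 12).
For the simultaneous game, intersect best replies.
Nexon's best replies: Std1→Alpha; Std2→Alpha; Std3→Alpha; Std4→Gamma.
Orbyt's best replies: Alpha→Std2; Beta→Std3; Gamma→Std2.
The unique mutual best reply is (Alpha, Std2), giving (12, 12).
Sequential outcome (Alpha, Std2) coincides with the Nash profile (Alpha, Std2).

yes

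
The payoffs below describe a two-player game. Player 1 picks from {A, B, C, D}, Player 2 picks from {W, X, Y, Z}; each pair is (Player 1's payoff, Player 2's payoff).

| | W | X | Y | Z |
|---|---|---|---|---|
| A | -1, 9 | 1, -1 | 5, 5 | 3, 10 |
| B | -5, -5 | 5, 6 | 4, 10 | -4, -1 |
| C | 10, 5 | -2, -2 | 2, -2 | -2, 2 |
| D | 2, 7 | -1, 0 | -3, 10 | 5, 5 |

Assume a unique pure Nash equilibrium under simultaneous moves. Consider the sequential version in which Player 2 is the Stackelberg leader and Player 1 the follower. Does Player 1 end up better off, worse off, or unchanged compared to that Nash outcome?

worse off

Solve by backward induction (Player 2 leads).
- W: Player 1 compares -1, -5, 10, 2 and picks C; Player 2 would get 5.
- X: Player 1 compares 1, 5, -2, -1 and picks B; Player 2 would get 6.
- Y: Player 1 compares 5, 4, 2, -3 and picks A; Player 2 would get 5.
- Z: Player 1 compares 3, -4, -2, 5 and picks D; Player 2 would get 5.
Among 5, 6, 5, 5, the best is 6 at X. Subgame-perfect outcome: (B, X) with payoffs (5, 6).
Now find the simultaneous Nash equilibrium.
Player 1's best replies: W→C; X→B; Y→A; Z→D.
Player 2's best replies: A→Z; B→Y; C→W; D→Y.
The unique mutual best reply is (C, W), giving (10, 5).
Player 1 earns 5 sequentially versus 10 at the Nash outcome: worse off.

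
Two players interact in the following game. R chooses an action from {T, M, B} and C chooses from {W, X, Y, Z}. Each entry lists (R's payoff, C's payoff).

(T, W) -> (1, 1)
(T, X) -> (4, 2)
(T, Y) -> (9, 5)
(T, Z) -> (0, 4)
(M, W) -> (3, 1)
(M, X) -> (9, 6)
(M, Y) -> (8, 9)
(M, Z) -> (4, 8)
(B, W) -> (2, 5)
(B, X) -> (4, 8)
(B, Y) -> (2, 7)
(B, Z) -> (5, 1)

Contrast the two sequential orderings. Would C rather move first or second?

If R leads: C's best replies are T→Y, M→Y, B→X; R's induced payoffs 9, 8, 4; outcome (T, Y), payoffs (9, 5).
If C leads: R's best replies are W→M, X→M, Y→T, Z→B; C's induced payoffs 1, 6, 5, 1; outcome (M, X), payoffs (9, 6).
C gets 6 moving first and 5 moving second, so C prefers to move first.

first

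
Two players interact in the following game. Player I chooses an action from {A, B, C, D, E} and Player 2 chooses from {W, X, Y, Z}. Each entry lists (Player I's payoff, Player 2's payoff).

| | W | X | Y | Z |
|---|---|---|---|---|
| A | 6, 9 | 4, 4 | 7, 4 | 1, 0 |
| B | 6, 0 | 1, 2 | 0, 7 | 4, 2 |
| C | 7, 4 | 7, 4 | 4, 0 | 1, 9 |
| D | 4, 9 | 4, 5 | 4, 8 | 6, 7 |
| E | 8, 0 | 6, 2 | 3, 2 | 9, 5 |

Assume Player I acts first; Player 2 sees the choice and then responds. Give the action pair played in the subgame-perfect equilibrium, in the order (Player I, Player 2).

Solve by backward induction (Player I leads).
- A: Player 2 compares 9, 4, 4, 0 and picks W; Player I would get 6.
- B: Player 2 compares 0, 2, 7, 2 and picks Y; Player I would get 0.
- C: Player 2 compares 4, 4, 0, 9 and picks Z; Player I would get 1.
- D: Player 2 compares 9, 5, 8, 7 and picks W; Player I would get 4.
- E: Player 2 compares 0, 2, 2, 5 and picks Z; Player I would get 9.
Player I's induced payoffs are 6, 0, 1, 4, 9, so Player I commits to E. Subgame-perfect outcome: (E, Z) with payoffs (9, 5).

(E, Z)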